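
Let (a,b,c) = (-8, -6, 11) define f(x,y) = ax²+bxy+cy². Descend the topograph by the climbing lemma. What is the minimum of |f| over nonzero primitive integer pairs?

descent: ρ → (11,6,-8)  [lands on river]
river: ρ → (-8,10,9)
river: ρ → (9,8,-9)
river: ρ → (-9,10,8)
river: ρ → (8,6,-11)
river: ρ → (-11,16,3)
river: ρ → (3,14,-16)
river: ρ → (-16,18,1)
river: ρ → (1,18,-16)
river: ρ → (-16,14,3)
river: ρ → (3,16,-11)
river: ρ → (-11,6,8)
river: ρ → (8,10,-9)
river: ρ → (-9,8,9)
river: ρ → (9,10,-8)
river: ρ → (-8,6,11)
river: ρ → (11,16,-3)
river: ρ → (-3,14,16)
river: ρ → (16,18,-1)
river: ρ → (-1,18,16)
river: ρ → (16,14,-3)
river: ρ → (-3,16,11)
closes: descent 1, river 22
min |a| on river = 1

1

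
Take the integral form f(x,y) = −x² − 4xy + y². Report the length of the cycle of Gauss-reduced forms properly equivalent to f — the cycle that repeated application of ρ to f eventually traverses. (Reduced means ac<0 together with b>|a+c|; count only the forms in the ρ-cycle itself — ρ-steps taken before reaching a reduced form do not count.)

D = 20, ⌊√D⌋ = 4
descent: ρ → (1,4,-1)  [lands on river]
river: ρ → (-1,4,1)
ρ-cycle length = 2 (tail of 1 descent step not counted)

2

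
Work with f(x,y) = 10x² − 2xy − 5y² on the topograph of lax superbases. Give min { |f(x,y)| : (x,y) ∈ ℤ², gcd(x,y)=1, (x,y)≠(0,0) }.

descent: ρ → (-5,12,3)  [lands on river]
river: ρ → (3,12,-5)
river: ρ → (-5,8,7)
river: ρ → (7,6,-6)
river: ρ → (-6,6,7)
river: ρ → (7,8,-5)
closes: descent 1, river 6
min |a| on river = 3

3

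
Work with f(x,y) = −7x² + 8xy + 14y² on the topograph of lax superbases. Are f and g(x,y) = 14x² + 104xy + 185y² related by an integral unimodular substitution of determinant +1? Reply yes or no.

D₁ = 456, D₂ = 456
river cycle of f (length 6): (14, 20, -1), (-1, 20, 14), (14, 8, -7), (-7, 20, 2), (2, 20, -7), (-7, 8, 14)
river cycle of g (length 6): (14, 20, -1), (-1, 20, 14), (14, 8, -7), (-7, 20, 2), (2, 20, -7), (-7, 8, 14)
cycles coincide ⇒ equivalent

yes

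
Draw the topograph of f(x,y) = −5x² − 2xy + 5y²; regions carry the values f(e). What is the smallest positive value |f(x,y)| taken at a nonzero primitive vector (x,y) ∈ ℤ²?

descent: ρ → (5,2,-5)  [lands on river]
river: ρ → (-5,8,2)
river: ρ → (2,8,-5)
river: ρ → (-5,2,5)
river: ρ → (5,8,-2)
river: ρ → (-2,8,5)
closes: descent 1, river 6
min |a| on river = 2

2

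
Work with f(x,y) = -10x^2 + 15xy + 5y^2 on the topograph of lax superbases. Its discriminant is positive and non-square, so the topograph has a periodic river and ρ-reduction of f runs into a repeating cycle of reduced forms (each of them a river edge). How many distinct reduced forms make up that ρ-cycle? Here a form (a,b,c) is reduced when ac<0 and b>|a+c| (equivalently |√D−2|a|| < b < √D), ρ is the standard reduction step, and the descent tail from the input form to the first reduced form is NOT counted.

D = 425, ⌊√D⌋ = 20
river: ρ → (5,15,-10)
river: ρ → (-10,5,10)
river: ρ → (10,15,-5)
river: ρ → (-5,15,10)
river: ρ → (10,5,-10)
river: ρ → (-10,15,5)
ρ-cycle length = 6 (tail of 0 descent steps not counted)

6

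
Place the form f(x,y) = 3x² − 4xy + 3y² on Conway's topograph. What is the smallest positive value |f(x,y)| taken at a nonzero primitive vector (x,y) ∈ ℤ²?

translate: b→2 (≡-4 mod 6), so (3,-4,3)→(3,2,2)
flip: (3,2,2)→(2,-2,3)
translate: b→2 (≡-2 mod 4), so (2,-2,3)→(2,2,3)
reduced (well bottom): (2,2,3) with a≤c, −a<b≤a
well minimum = a = 2

2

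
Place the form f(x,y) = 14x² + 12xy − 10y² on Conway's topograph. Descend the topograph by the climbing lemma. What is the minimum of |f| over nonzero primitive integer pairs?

river: ρ → (-10,8,16)
river: ρ → (16,24,-2)
river: ρ → (-2,24,16)
river: ρ → (16,8,-10)
river: ρ → (-10,12,14)
river: ρ → (14,16,-8)
river: ρ → (-8,16,14)
river: ρ → (14,12,-10)
closes: descent 0, river 8
min |a| on river = 2

2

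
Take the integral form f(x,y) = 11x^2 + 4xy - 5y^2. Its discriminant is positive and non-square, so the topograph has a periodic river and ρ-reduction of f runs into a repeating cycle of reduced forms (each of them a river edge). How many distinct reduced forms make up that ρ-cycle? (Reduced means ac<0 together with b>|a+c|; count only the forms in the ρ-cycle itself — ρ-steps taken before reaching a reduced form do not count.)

D = 236, ⌊√D⌋ = 15
descent: ρ → (-5,6,10)  [lands on river]
river: ρ → (10,14,-1)
river: ρ → (-1,14,10)
river: ρ → (10,6,-5)
river: ρ → (-5,14,2)
river: ρ → (2,14,-5)
ρ-cycle length = 6 (tail of 1 descent step not counted)

6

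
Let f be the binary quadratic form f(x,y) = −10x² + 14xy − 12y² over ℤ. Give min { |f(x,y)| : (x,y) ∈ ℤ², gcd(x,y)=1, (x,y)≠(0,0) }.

translate: b→6 (≡-14 mod 20), so (10,-14,12)→(10,6,8)
flip: (10,6,8)→(8,-6,10)
reduced (well bottom): (8,-6,10) with a≤c, −a<b≤a
well minimum |f| = |-8| = 8 (negative-definite)

8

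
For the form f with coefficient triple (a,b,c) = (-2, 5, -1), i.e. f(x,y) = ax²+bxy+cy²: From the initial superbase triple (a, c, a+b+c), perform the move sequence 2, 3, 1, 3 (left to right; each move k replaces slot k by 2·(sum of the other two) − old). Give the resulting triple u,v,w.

start (-2,-1,2) = (f(1,0),f(0,1),f(1,1))
replace slot 2: 2·((-2)+2) − (-1) = 1 → (-2,1,2)
replace slot 3: 2·((-2)+1) − 2 = -4 → (-2,1,-4)
replace slot 1: 2·(1+(-4)) − (-2) = -4 → (-4,1,-4)
replace slot 3: 2·((-4)+1) − (-4) = -2 → (-4,1,-2)

-4,1,-2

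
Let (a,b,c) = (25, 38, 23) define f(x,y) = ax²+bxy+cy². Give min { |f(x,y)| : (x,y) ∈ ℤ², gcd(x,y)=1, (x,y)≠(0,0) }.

translate: b→-12 (≡38 mod 50), so (25,38,23)→(25,-12,10)
flip: (25,-12,10)→(10,12,25)
translate: b→-8 (≡12 mod 20), so (10,12,25)→(10,-8,23)
reduced (well bottom): (10,-8,23) with a≤c, −a<b≤a
well minimum = a = 10

10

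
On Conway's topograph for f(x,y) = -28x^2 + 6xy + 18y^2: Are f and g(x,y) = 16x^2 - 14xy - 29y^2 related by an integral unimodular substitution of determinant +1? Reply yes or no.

D₁ = 2052, D₂ = 2052
river cycle of f (length 16): (18, 30, -16), (-16, 34, 14), (14, 22, -28), (-28, 34, 8), (8, 30, -36), (-36, 42, 2), (2, 42, -36), (-36, 30, 8), (8, 34, -28), (-28, 22, 14), … (6 more)
river cycle of g (length 16): (-29, 14, 16), (16, 18, -27), (-27, 36, 7), (7, 34, -32), (-32, 30, 9), (9, 42, -8), (-8, 38, 19), (19, 38, -8), (-8, 42, 9), (9, 30, -32), … (6 more)
cycles differ ⇒ inequivalent

no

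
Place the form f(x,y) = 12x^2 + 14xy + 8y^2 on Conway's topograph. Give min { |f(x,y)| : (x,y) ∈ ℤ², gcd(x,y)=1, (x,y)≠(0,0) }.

translate: b→-10 (≡14 mod 24), so (12,14,8)→(12,-10,6)
flip: (12,-10,6)→(6,10,12)
translate: b→-2 (≡10 mod 12), so (6,10,12)→(6,-2,8)
reduced (well bottom): (6,-2,8) with a≤c, −a<b≤a
well minimum = a = 6

6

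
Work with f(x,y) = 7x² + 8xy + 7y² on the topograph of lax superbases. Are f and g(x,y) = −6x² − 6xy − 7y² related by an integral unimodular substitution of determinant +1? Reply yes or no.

D₁ = -132, D₂ = -132
f: translate: b→-6 (≡8 mod 14), so (7,8,7)→(7,-6,6)
f: flip: (7,-6,6)→(6,6,7)
f: reduced (well bottom): (6,6,7) with a≤c, −a<b≤a
g is negative-definite; reduce −g:
−g: reduced (well bottom): (6,6,7) with a≤c, −a<b≤a
flip sign back: reduced form of g is (-6,-6,-7)
reduced forms (6, 6, 7) vs (-6, -6, -7) ⇒ inequivalent

no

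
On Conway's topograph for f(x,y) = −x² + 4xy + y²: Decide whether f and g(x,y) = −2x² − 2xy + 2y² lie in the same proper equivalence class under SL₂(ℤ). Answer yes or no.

D₁ = 20, D₂ = 20
river cycle of f (length 2): (1, 4, -1), (-1, 4, 1)
river cycle of g (length 2): (2, 2, -2), (-2, 2, 2)
cycles differ ⇒ inequivalent

no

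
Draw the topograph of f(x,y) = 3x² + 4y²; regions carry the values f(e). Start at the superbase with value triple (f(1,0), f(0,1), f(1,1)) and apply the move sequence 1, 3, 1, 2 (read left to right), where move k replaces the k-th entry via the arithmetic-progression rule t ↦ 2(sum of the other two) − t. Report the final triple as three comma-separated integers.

start (3,4,7) = (f(1,0),f(0,1),f(1,1))
replace slot 1: 2·(4+7) − 3 = 19 → (19,4,7)
replace slot 3: 2·(19+4) − 7 = 39 → (19,4,39)
replace slot 1: 2·(4+39) − 19 = 67 → (67,4,39)
replace slot 2: 2·(67+39) − 4 = 208 → (67,208,39)

67,208,39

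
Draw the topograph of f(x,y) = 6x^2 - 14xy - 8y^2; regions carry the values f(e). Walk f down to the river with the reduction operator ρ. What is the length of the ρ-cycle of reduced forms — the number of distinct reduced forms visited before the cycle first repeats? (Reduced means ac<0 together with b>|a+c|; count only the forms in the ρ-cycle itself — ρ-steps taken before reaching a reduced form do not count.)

D = 388, ⌊√D⌋ = 19
descent: ρ → (-8,14,6)  [lands on river]
river: ρ → (6,10,-12)
river: ρ → (-12,14,4)
river: ρ → (4,18,-4)
river: ρ → (-4,14,12)
river: ρ → (12,10,-6)
river: ρ → (-6,14,8)
river: ρ → (8,18,-2)
river: ρ → (-2,18,8)
river: ρ → (8,14,-6)
river: ρ → (-6,10,12)
river: ρ → (12,14,-4)
river: ρ → (-4,18,4)
river: ρ → (4,14,-12)
river: ρ → (-12,10,6)
river: ρ → (6,14,-8)
river: ρ → (-8,18,2)
river: ρ → (2,18,-8)
ρ-cycle length = 18 (tail of 1 descent step not counted)

18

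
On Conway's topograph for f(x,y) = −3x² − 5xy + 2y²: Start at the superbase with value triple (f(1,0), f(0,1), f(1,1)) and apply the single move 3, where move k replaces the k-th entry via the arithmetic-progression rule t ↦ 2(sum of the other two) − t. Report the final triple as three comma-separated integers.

start (-3,2,-6) = (f(1,0),f(0,1),f(1,1))
replace slot 3: 2·((-3)+2) − (-6) = 4 → (-3,2,4)

-3,2,4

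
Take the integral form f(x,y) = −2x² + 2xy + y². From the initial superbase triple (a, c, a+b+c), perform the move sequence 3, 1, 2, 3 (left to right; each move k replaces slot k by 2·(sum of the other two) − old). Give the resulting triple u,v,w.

start (-2,1,1) = (f(1,0),f(0,1),f(1,1))
replace slot 3: 2·((-2)+1) − 1 = -3 → (-2,1,-3)
replace slot 1: 2·(1+(-3)) − (-2) = -2 → (-2,1,-3)
replace slot 2: 2·((-2)+(-3)) − 1 = -11 → (-2,-11,-3)
replace slot 3: 2·((-2)+(-11)) − (-3) = -23 → (-2,-11,-23)

-2,-11,-23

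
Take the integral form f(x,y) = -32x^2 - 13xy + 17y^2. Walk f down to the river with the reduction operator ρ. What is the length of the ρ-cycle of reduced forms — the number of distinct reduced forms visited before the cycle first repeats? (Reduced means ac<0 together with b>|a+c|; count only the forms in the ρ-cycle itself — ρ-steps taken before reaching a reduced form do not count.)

D = 2345, ⌊√D⌋ = 48
descent: ρ → (17,47,-2)  [lands on river]
river: ρ → (-2,45,40)
river: ρ → (40,35,-7)
river: ρ → (-7,35,40)
river: ρ → (40,45,-2)
river: ρ → (-2,47,17)
river: ρ → (17,21,-28)
river: ρ → (-28,35,10)
river: ρ → (10,45,-8)
river: ρ → (-8,35,35)
river: ρ → (35,35,-8)
river: ρ → (-8,45,10)
river: ρ → (10,35,-28)
river: ρ → (-28,21,17)
ρ-cycle length = 14 (tail of 1 descent step not counted)

14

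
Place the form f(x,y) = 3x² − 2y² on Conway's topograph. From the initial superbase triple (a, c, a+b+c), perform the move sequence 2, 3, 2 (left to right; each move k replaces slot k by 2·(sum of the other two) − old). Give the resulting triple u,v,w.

start (3,-2,1) = (f(1,0),f(0,1),f(1,1))
replace slot 2: 2·(3+1) − (-2) = 10 → (3,10,1)
replace slot 3: 2·(3+10) − 1 = 25 → (3,10,25)
replace slot 2: 2·(3+25) − 10 = 46 → (3,46,25)

3,46,25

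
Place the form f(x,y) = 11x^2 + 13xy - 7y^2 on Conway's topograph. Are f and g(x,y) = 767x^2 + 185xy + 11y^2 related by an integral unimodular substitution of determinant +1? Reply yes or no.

D₁ = 477, D₂ = 477
river cycle of f (length 8): (-7, 15, 9), (9, 21, -1), (-1, 21, 9), (9, 15, -7), (-7, 13, 11), (11, 9, -9), (-9, 9, 11), (11, 13, -7)
river cycle of g (length 8): (11, 13, -7), (-7, 15, 9), (9, 21, -1), (-1, 21, 9), (9, 15, -7), (-7, 13, 11), (11, 9, -9), (-9, 9, 11)
cycles coincide ⇒ equivalent

yes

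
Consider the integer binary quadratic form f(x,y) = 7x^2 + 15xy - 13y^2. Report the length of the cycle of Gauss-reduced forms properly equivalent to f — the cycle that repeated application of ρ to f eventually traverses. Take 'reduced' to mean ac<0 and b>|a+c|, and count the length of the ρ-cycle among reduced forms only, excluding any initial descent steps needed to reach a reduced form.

D = 589, ⌊√D⌋ = 24
river: ρ → (-13,11,9)
river: ρ → (9,7,-15)
river: ρ → (-15,23,1)
river: ρ → (1,23,-15)
river: ρ → (-15,7,9)
river: ρ → (9,11,-13)
river: ρ → (-13,15,7)
river: ρ → (7,13,-15)
river: ρ → (-15,17,5)
river: ρ → (5,23,-3)
river: ρ → (-3,19,19)
river: ρ → (19,19,-3)
river: ρ → (-3,23,5)
river: ρ → (5,17,-15)
river: ρ → (-15,13,7)
river: ρ → (7,15,-13)
ρ-cycle length = 16 (tail of 0 descent steps not counted)

16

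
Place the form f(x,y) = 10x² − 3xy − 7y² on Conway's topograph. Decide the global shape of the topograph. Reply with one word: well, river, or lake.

D = b²−4ac = (-3)² − 4·10·(-7) = 289
D = 17² is a perfect square ⇒ form factors over ℤ ⇒ lakes

lake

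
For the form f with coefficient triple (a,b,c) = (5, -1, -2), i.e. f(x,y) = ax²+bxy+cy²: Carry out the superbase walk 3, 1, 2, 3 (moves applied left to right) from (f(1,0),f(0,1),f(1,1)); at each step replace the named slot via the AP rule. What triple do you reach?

start (5,-2,2) = (f(1,0),f(0,1),f(1,1))
replace slot 3: 2·(5+(-2)) − 2 = 4 → (5,-2,4)
replace slot 1: 2·((-2)+4) − 5 = -1 → (-1,-2,4)
replace slot 2: 2·((-1)+4) − (-2) = 8 → (-1,8,4)
replace slot 3: 2·((-1)+8) − 4 = 10 → (-1,8,10)

-1,8,10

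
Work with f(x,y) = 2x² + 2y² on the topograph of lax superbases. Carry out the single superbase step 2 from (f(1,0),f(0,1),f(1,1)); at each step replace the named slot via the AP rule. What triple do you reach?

start (2,2,4) = (f(1,0),f(0,1),f(1,1))
replace slot 2: 2·(2+4) − 2 = 10 → (2,10,4)

2,10,4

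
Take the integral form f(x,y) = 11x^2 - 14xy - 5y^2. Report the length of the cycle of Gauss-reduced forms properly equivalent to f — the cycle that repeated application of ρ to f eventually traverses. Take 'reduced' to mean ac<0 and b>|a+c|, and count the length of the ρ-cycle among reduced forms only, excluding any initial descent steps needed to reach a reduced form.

D = 416, ⌊√D⌋ = 20
descent: ρ → (-5,14,11)  [lands on river]
river: ρ → (11,8,-8)
river: ρ → (-8,8,11)
river: ρ → (11,14,-5)
river: ρ → (-5,16,8)
river: ρ → (8,16,-5)
ρ-cycle length = 6 (tail of 1 descent step not counted)

6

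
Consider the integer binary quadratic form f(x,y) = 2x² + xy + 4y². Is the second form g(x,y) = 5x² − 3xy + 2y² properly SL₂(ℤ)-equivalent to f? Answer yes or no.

D₁ = -31, D₂ = -31
f: reduced (well bottom): (2,1,4) with a≤c, −a<b≤a
g: flip: (5,-3,2)→(2,3,5)
g: translate: b→-1 (≡3 mod 4), so (2,3,5)→(2,-1,4)
g: reduced (well bottom): (2,-1,4) with a≤c, −a<b≤a
reduced forms (2, 1, 4) vs (2, -1, 4) ⇒ inequivalent

no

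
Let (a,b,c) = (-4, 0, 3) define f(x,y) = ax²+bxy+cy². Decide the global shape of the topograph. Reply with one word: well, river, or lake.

D = b²−4ac = 0² − 4·(-4)·3 = 48
D > 0 non-square ⇒ indefinite ⇒ periodic river

river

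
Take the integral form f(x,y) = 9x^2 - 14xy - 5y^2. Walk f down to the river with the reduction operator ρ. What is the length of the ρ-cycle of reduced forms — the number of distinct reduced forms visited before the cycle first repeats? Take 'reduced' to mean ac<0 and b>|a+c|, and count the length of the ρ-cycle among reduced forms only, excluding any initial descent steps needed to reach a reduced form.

D = 376, ⌊√D⌋ = 19
descent: ρ → (-5,14,9)  [lands on river]
river: ρ → (9,4,-10)
river: ρ → (-10,16,3)
river: ρ → (3,14,-15)
river: ρ → (-15,16,2)
river: ρ → (2,16,-15)
river: ρ → (-15,14,3)
river: ρ → (3,16,-10)
river: ρ → (-10,4,9)
river: ρ → (9,14,-5)
river: ρ → (-5,16,6)
river: ρ → (6,8,-13)
river: ρ → (-13,18,1)
river: ρ → (1,18,-13)
river: ρ → (-13,8,6)
river: ρ → (6,16,-5)
ρ-cycle length = 16 (tail of 1 descent step not counted)

16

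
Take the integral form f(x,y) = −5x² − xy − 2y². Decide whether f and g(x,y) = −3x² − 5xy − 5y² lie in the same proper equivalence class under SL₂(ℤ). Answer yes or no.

D₁ = -39, D₂ = -35
discriminants differ ⇒ not SL₂(ℤ)-equivalent

no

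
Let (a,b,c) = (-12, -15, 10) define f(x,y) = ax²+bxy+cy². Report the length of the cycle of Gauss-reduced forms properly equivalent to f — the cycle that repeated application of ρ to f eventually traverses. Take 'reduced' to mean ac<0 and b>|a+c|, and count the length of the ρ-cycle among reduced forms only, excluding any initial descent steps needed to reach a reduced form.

D = 705, ⌊√D⌋ = 26
descent: ρ → (10,15,-12)  [lands on river]
river: ρ → (-12,9,13)
river: ρ → (13,17,-8)
river: ρ → (-8,15,15)
river: ρ → (15,15,-8)
river: ρ → (-8,17,13)
river: ρ → (13,9,-12)
river: ρ → (-12,15,10)
river: ρ → (10,25,-2)
river: ρ → (-2,23,22)
river: ρ → (22,21,-3)
river: ρ → (-3,21,22)
river: ρ → (22,23,-2)
river: ρ → (-2,25,10)
ρ-cycle length = 14 (tail of 1 descent step not counted)

14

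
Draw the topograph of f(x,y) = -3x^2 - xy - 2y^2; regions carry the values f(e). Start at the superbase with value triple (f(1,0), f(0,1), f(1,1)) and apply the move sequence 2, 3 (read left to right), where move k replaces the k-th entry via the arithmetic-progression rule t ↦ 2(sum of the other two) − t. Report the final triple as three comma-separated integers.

start (-3,-2,-6) = (f(1,0),f(0,1),f(1,1))
replace slot 2: 2·((-3)+(-6)) − (-2) = -16 → (-3,-16,-6)
replace slot 3: 2·((-3)+(-16)) − (-6) = -32 → (-3,-16,-32)

-3,-16,-32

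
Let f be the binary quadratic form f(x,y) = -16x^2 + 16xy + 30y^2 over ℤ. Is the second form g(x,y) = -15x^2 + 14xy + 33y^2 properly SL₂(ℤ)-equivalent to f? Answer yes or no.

D₁ = 2176, D₂ = 2176
river cycle of f (length 4): (30, 44, -2), (-2, 44, 30), (30, 16, -16), (-16, 16, 30)
river cycle of g (length 4): (-15, 44, 4), (4, 44, -15), (-15, 46, 1), (1, 46, -15)
cycles differ ⇒ inequivalent

no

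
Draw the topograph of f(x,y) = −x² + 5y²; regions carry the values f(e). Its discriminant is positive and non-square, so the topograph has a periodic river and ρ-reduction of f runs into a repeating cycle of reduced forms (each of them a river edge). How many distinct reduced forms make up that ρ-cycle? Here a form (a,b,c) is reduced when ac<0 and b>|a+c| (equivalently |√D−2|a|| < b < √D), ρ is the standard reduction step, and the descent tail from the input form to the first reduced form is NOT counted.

D = 20, ⌊√D⌋ = 4
descent: ρ → (5,0,-1)
descent: ρ → (-1,4,1)  [lands on river]
river: ρ → (1,4,-1)
ρ-cycle length = 2 (tail of 2 descent steps not counted)

2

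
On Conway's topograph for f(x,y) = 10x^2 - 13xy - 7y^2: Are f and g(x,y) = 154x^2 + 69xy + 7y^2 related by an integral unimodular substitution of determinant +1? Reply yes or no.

D₁ = 449, D₂ = 449
river cycle of f (length 38): (-7, 13, 10), (10, 7, -10), (-10, 13, 7), (7, 15, -8), (-8, 17, 5), (5, 13, -14), (-14, 15, 4), (4, 17, -10), (-10, 3, 11), (11, 19, -2), … (28 more)
river cycle of g (length 38): (7, 15, -8), (-8, 17, 5), (5, 13, -14), (-14, 15, 4), (4, 17, -10), (-10, 3, 11), (11, 19, -2), (-2, 21, 1), (1, 21, -2), (-2, 19, 11), … (28 more)
cycles coincide ⇒ equivalent

yes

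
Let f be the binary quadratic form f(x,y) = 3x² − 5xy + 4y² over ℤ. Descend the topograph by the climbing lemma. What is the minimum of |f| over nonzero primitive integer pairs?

translate: b→1 (≡-5 mod 6), so (3,-5,4)→(3,1,2)
flip: (3,1,2)→(2,-1,3)
reduced (well bottom): (2,-1,3) with a≤c, −a<b≤a
well minimum = a = 2

2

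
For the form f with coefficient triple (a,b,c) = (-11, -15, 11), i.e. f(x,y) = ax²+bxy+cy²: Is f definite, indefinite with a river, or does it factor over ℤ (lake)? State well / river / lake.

D = b²−4ac = (-15)² − 4·(-11)·11 = 709
D > 0 non-square ⇒ indefinite ⇒ periodic river

river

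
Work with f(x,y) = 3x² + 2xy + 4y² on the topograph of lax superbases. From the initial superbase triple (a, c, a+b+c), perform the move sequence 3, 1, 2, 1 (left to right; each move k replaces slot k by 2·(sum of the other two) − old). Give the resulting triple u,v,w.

start (3,4,9) = (f(1,0),f(0,1),f(1,1))
replace slot 3: 2·(3+4) − 9 = 5 → (3,4,5)
replace slot 1: 2·(4+5) − 3 = 15 → (15,4,5)
replace slot 2: 2·(15+5) − 4 = 36 → (15,36,5)
replace slot 1: 2·(36+5) − 15 = 67 → (67,36,5)

67,36,5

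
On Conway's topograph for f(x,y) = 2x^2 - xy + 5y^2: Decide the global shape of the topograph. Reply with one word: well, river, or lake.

D = b²−4ac = (-1)² − 4·2·5 = -39
D < 0 ⇒ definite ⇒ every region one sign ⇒ single well

well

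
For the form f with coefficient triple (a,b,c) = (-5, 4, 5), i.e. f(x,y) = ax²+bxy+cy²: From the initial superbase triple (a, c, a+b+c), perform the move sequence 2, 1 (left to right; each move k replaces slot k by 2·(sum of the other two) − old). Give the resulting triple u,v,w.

start (-5,5,4) = (f(1,0),f(0,1),f(1,1))
replace slot 2: 2·((-5)+4) − 5 = -7 → (-5,-7,4)
replace slot 1: 2·((-7)+4) − (-5) = -1 → (-1,-7,4)

-1,-7,4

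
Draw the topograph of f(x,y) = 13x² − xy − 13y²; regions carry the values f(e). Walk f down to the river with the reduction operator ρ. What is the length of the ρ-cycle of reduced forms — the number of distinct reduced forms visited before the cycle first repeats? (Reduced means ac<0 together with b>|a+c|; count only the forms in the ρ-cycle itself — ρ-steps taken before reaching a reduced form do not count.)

D = 677, ⌊√D⌋ = 26
descent: ρ → (-13,1,13)  [lands on river]
river: ρ → (13,25,-1)
river: ρ → (-1,25,13)
river: ρ → (13,1,-13)
river: ρ → (-13,25,1)
river: ρ → (1,25,-13)
ρ-cycle length = 6 (tail of 1 descent step not counted)

6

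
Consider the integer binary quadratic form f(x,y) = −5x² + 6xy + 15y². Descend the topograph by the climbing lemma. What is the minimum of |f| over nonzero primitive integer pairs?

descent: ρ → (15,-6,-5)
descent: ρ → (-5,16,4)  [lands on river]
river: ρ → (4,16,-5)
river: ρ → (-5,14,7)
river: ρ → (7,14,-5)
closes: descent 2, river 4
min |a| on river = 4

4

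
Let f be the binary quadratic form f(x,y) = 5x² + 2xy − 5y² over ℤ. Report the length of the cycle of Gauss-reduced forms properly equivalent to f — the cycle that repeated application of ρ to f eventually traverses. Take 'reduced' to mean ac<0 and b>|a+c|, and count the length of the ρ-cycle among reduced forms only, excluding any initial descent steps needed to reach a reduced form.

D = 104, ⌊√D⌋ = 10
river: ρ → (-5,8,2)
river: ρ → (2,8,-5)
river: ρ → (-5,2,5)
river: ρ → (5,8,-2)
river: ρ → (-2,8,5)
river: ρ → (5,2,-5)
ρ-cycle length = 6 (tail of 0 descent steps not counted)

6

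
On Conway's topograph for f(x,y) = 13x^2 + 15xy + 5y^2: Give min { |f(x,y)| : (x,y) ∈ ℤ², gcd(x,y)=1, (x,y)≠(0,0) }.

translate: b→-11 (≡15 mod 26), so (13,15,5)→(13,-11,3)
flip: (13,-11,3)→(3,11,13)
translate: b→-1 (≡11 mod 6), so (3,11,13)→(3,-1,3)
flip: (3,-1,3)→(3,1,3)
reduced (well bottom): (3,1,3) with a≤c, −a<b≤a
well minimum = a = 3

3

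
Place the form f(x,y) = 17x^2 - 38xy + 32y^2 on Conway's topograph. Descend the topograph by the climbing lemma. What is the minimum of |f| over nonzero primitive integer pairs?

translate: b→-4 (≡-38 mod 34), so (17,-38,32)→(17,-4,11)
flip: (17,-4,11)→(11,4,17)
reduced (well bottom): (11,4,17) with a≤c, −a<b≤a
well minimum = a = 11

11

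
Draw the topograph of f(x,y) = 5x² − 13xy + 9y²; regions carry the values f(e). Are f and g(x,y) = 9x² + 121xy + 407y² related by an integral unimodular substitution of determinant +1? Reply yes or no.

D₁ = -11, D₂ = -11
f: translate: b→-3 (≡-13 mod 10), so (5,-13,9)→(5,-3,1)
f: flip: (5,-3,1)→(1,3,5)
f: translate: b→1 (≡3 mod 2), so (1,3,5)→(1,1,3)
f: reduced (well bottom): (1,1,3) with a≤c, −a<b≤a
g: translate: b→-5 (≡121 mod 18), so (9,121,407)→(9,-5,1)
g: flip: (9,-5,1)→(1,5,9)
g: translate: b→1 (≡5 mod 2), so (1,5,9)→(1,1,3)
g: reduced (well bottom): (1,1,3) with a≤c, −a<b≤a
reduced forms (1, 1, 3) vs (1, 1, 3) ⇒ equivalent

yes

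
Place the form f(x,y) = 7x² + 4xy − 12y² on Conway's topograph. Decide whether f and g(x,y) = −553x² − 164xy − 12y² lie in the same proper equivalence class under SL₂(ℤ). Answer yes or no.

D₁ = 352, D₂ = 352
river cycle of f (length 6): (7, 18, -1), (-1, 18, 7), (7, 10, -9), (-9, 8, 8), (8, 8, -9), (-9, 10, 7)
river cycle of g (length 6): (7, 18, -1), (-1, 18, 7), (7, 10, -9), (-9, 8, 8), (8, 8, -9), (-9, 10, 7)
cycles coincide ⇒ equivalent

yes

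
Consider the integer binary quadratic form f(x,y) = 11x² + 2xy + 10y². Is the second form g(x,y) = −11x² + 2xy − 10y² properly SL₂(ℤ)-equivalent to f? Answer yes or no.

D₁ = -436, D₂ = -436
f: flip: (11,2,10)→(10,-2,11)
f: reduced (well bottom): (10,-2,11) with a≤c, −a<b≤a
g is negative-definite; reduce −g:
−g: flip: (11,-2,10)→(10,2,11)
−g: reduced (well bottom): (10,2,11) with a≤c, −a<b≤a
flip sign back: reduced form of g is (-10,-2,-11)
reduced forms (10, -2, 11) vs (-10, -2, -11) ⇒ inequivalent

no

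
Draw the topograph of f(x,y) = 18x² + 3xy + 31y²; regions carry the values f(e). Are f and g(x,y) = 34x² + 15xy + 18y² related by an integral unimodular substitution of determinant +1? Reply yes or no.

D₁ = -2223, D₂ = -2223
f: reduced (well bottom): (18,3,31) with a≤c, −a<b≤a
g: flip: (34,15,18)→(18,-15,34)
g: reduced (well bottom): (18,-15,34) with a≤c, −a<b≤a
reduced forms (18, 3, 31) vs (18, -15, 34) ⇒ inequivalent

no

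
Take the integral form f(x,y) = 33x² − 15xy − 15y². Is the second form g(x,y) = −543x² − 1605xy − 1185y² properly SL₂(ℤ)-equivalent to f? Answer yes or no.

D₁ = 2205, D₂ = 2205
river cycle of f (length 2): (-15, 45, 3), (3, 45, -15)
river cycle of g (length 2): (3, 45, -15), (-15, 45, 3)
cycles coincide ⇒ equivalent

yes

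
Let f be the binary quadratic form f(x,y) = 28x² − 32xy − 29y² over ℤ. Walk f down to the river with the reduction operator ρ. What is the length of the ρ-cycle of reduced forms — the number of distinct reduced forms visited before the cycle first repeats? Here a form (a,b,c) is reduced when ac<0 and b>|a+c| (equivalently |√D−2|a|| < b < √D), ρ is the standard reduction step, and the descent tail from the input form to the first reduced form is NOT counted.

D = 4272, ⌊√D⌋ = 65
descent: ρ → (-29,32,28)  [lands on river]
river: ρ → (28,24,-33)
river: ρ → (-33,42,19)
river: ρ → (19,34,-41)
river: ρ → (-41,48,12)
river: ρ → (12,48,-41)
river: ρ → (-41,34,19)
river: ρ → (19,42,-33)
river: ρ → (-33,24,28)
river: ρ → (28,32,-29)
river: ρ → (-29,26,31)
river: ρ → (31,36,-24)
river: ρ → (-24,60,7)
river: ρ → (7,52,-56)
river: ρ → (-56,60,3)
river: ρ → (3,60,-56)
river: ρ → (-56,52,7)
river: ρ → (7,60,-24)
river: ρ → (-24,36,31)
river: ρ → (31,26,-29)
ρ-cycle length = 20 (tail of 1 descent step not counted)

20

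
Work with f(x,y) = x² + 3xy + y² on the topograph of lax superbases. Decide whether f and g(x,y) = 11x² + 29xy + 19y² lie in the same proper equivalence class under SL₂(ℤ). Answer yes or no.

D₁ = 5, D₂ = 5
river cycle of f (length 2): (1, 1, -1), (-1, 1, 1)
river cycle of g (length 2): (1, 1, -1), (-1, 1, 1)
cycles coincide ⇒ equivalent

yes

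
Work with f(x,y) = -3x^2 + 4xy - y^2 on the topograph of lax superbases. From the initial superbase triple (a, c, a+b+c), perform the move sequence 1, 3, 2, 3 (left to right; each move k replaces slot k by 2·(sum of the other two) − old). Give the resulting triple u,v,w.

start (-3,-1,0) = (f(1,0),f(0,1),f(1,1))
replace slot 1: 2·((-1)+0) − (-3) = 1 → (1,-1,0)
replace slot 3: 2·(1+(-1)) − 0 = 0 → (1,-1,0)
replace slot 2: 2·(1+0) − (-1) = 3 → (1,3,0)
replace slot 3: 2·(1+3) − 0 = 8 → (1,3,8)

1,3,8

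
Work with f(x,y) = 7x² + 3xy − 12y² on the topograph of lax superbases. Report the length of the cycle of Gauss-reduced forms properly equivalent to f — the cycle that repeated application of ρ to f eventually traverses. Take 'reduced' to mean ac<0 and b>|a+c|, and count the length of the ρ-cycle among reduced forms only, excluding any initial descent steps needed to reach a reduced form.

D = 345, ⌊√D⌋ = 18
descent: ρ → (-12,-3,7)
descent: ρ → (7,17,-2)  [lands on river]
river: ρ → (-2,15,15)
river: ρ → (15,15,-2)
river: ρ → (-2,17,7)
river: ρ → (7,11,-8)
river: ρ → (-8,5,10)
river: ρ → (10,15,-3)
river: ρ → (-3,15,10)
river: ρ → (10,5,-8)
river: ρ → (-8,11,7)
ρ-cycle length = 10 (tail of 2 descent steps not counted)

10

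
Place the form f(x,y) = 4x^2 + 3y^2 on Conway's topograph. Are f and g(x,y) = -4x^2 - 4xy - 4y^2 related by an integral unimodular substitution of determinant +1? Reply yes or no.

D₁ = -48, D₂ = -48
f: flip: (4,0,3)→(3,0,4)
f: reduced (well bottom): (3,0,4) with a≤c, −a<b≤a
g is negative-definite; reduce −g:
−g: reduced (well bottom): (4,4,4) with a≤c, −a<b≤a
flip sign back: reduced form of g is (-4,-4,-4)
reduced forms (3, 0, 4) vs (-4, -4, -4) ⇒ inequivalent

no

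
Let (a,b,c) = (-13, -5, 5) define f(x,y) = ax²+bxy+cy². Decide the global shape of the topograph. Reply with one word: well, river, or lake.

D = b²−4ac = (-5)² − 4·(-13)·5 = 285
D > 0 non-square ⇒ indefinite ⇒ periodic river

river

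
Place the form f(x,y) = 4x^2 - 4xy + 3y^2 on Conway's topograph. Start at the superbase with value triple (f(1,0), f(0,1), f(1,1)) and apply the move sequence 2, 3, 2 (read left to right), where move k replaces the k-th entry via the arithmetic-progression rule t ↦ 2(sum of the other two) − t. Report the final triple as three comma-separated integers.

start (4,3,3) = (f(1,0),f(0,1),f(1,1))
replace slot 2: 2·(4+3) − 3 = 11 → (4,11,3)
replace slot 3: 2·(4+11) − 3 = 27 → (4,11,27)
replace slot 2: 2·(4+27) − 11 = 51 → (4,51,27)

4,51,27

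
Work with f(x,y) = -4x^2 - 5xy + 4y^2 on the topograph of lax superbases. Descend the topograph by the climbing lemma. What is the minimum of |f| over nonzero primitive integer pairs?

descent: ρ → (4,5,-4)  [lands on river]
river: ρ → (-4,3,5)
river: ρ → (5,7,-2)
river: ρ → (-2,9,1)
river: ρ → (1,9,-2)
river: ρ → (-2,7,5)
river: ρ → (5,3,-4)
river: ρ → (-4,5,4)
river: ρ → (4,3,-5)
river: ρ → (-5,7,2)
river: ρ → (2,9,-1)
river: ρ → (-1,9,2)
river: ρ → (2,7,-5)
river: ρ → (-5,3,4)
closes: descent 1, river 14
min |a| on river = 1

1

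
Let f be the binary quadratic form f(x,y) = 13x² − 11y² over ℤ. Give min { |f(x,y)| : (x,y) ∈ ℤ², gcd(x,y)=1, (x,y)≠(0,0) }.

descent: ρ → (-11,22,2)  [lands on river]
river: ρ → (2,22,-11)
closes: descent 1, river 2
min |a| on river = 2

2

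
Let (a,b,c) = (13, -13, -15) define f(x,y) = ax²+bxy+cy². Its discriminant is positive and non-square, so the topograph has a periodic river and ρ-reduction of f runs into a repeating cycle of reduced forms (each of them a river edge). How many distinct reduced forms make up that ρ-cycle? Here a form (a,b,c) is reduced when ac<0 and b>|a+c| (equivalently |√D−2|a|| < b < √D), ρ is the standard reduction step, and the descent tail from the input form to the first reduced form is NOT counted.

D = 949, ⌊√D⌋ = 30
descent: ρ → (-15,13,13)  [lands on river]
river: ρ → (13,13,-15)
river: ρ → (-15,17,11)
river: ρ → (11,27,-5)
river: ρ → (-5,23,21)
river: ρ → (21,19,-7)
river: ρ → (-7,23,15)
river: ρ → (15,7,-15)
river: ρ → (-15,23,7)
river: ρ → (7,19,-21)
river: ρ → (-21,23,5)
river: ρ → (5,27,-11)
river: ρ → (-11,17,15)
river: ρ → (15,13,-13)
river: ρ → (-13,13,15)
river: ρ → (15,17,-11)
river: ρ → (-11,27,5)
river: ρ → (5,23,-21)
river: ρ → (-21,19,7)
river: ρ → (7,23,-15)
river: ρ → (-15,7,15)
river: ρ → (15,23,-7)
river: ρ → (-7,19,21)
river: ρ → (21,23,-5)
river: ρ → (-5,27,11)
river: ρ → (11,17,-15)
ρ-cycle length = 26 (tail of 1 descent step not counted)

26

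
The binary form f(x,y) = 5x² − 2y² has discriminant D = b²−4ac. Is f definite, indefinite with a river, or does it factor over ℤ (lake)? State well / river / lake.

D = b²−4ac = 0² − 4·5·(-2) = 40
D > 0 non-square ⇒ indefinite ⇒ periodic river

river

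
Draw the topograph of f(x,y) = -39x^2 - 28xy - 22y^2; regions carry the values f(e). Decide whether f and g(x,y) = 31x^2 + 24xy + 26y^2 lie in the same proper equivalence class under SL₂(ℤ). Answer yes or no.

D₁ = -2648, D₂ = -2648
f is negative-definite; reduce −f:
−f: flip: (39,28,22)→(22,-28,39)
−f: translate: b→16 (≡-28 mod 44), so (22,-28,39)→(22,16,33)
−f: reduced (well bottom): (22,16,33) with a≤c, −a<b≤a
flip sign back: reduced form of f is (-22,-16,-33)
g: flip: (31,24,26)→(26,-24,31)
g: reduced (well bottom): (26,-24,31) with a≤c, −a<b≤a
reduced forms (-22, -16, -33) vs (26, -24, 31) ⇒ inequivalent

no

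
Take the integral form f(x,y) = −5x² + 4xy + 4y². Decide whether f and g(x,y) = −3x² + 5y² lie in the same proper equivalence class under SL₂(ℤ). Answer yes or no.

D₁ = 96, D₂ = 60
discriminants differ ⇒ not SL₂(ℤ)-equivalent

no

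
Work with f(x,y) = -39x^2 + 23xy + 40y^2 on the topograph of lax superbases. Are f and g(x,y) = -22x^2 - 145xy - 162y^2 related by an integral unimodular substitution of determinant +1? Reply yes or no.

D₁ = 6769, D₂ = 6769
river cycle of f (length 138): (40, 57, -22), (-22, 75, 13), (13, 81, -4), (-4, 79, 33), (33, 53, -30), (-30, 67, 19), (19, 47, -60), (-60, 73, 6), (6, 71, -72), (-72, 73, 5), … (128 more)
river cycle of g (length 138): (-22, 75, 13), (13, 81, -4), (-4, 79, 33), (33, 53, -30), (-30, 67, 19), (19, 47, -60), (-60, 73, 6), (6, 71, -72), (-72, 73, 5), (5, 77, -42), … (128 more)
cycles coincide ⇒ equivalent

yes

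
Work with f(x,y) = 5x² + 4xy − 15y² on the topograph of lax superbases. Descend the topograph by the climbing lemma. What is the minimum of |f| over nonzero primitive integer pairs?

descent: ρ → (-15,-4,5)
descent: ρ → (5,14,-6)  [lands on river]
river: ρ → (-6,10,9)
river: ρ → (9,8,-7)
river: ρ → (-7,6,10)
river: ρ → (10,14,-3)
river: ρ → (-3,16,5)
closes: descent 2, river 6
min |a| on river = 3

3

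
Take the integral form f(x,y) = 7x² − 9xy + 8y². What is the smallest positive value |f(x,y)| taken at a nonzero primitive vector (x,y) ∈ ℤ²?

translate: b→5 (≡-9 mod 14), so (7,-9,8)→(7,5,6)
flip: (7,5,6)→(6,-5,7)
reduced (well bottom): (6,-5,7) with a≤c, −a<b≤a
well minimum = a = 6

6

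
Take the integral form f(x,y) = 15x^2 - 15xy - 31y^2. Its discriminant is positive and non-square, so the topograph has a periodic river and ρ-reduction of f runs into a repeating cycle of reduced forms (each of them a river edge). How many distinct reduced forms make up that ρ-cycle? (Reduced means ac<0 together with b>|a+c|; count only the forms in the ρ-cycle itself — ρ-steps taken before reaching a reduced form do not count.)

D = 2085, ⌊√D⌋ = 45
descent: ρ → (-31,15,15)
descent: ρ → (15,45,-1)  [lands on river]
river: ρ → (-1,45,15)
ρ-cycle length = 2 (tail of 2 descent steps not counted)

2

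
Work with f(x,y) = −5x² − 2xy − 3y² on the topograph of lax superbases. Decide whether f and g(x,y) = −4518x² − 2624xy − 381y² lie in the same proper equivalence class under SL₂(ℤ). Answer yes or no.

D₁ = -56, D₂ = -56
f is negative-definite; reduce −f:
−f: flip: (5,2,3)→(3,-2,5)
−f: reduced (well bottom): (3,-2,5) with a≤c, −a<b≤a
flip sign back: reduced form of f is (-3,2,-5)
g is negative-definite; reduce −g:
−g: flip: (4518,2624,381)→(381,-2624,4518)
−g: translate: b→-338 (≡-2624 mod 762), so (381,-2624,4518)→(381,-338,75)
−g: flip: (381,-338,75)→(75,338,381)
−g: translate: b→38 (≡338 mod 150), so (75,338,381)→(75,38,5)
−g: flip: (75,38,5)→(5,-38,75)
−g: translate: b→2 (≡-38 mod 10), so (5,-38,75)→(5,2,3)
−g: flip: (5,2,3)→(3,-2,5)
−g: reduced (well bottom): (3,-2,5) with a≤c, −a<b≤a
flip sign back: reduced form of g is (-3,2,-5)
reduced forms (-3, 2, -5) vs (-3, 2, -5) ⇒ equivalent

yes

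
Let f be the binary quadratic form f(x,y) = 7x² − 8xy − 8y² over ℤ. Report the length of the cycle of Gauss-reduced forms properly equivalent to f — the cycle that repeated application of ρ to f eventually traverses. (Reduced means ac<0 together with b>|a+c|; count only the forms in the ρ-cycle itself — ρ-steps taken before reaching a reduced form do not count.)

D = 288, ⌊√D⌋ = 16
descent: ρ → (-8,8,7)  [lands on river]
river: ρ → (7,6,-9)
river: ρ → (-9,12,4)
river: ρ → (4,12,-9)
river: ρ → (-9,6,7)
river: ρ → (7,8,-8)
ρ-cycle length = 6 (tail of 1 descent step not counted)

6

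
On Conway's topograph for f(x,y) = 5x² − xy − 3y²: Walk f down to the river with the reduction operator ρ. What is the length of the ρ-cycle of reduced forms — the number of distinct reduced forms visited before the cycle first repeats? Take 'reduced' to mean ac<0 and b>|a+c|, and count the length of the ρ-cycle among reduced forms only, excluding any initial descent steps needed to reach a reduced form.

D = 61, ⌊√D⌋ = 7
descent: ρ → (-3,7,1)  [lands on river]
river: ρ → (1,7,-3)
river: ρ → (-3,5,3)
river: ρ → (3,7,-1)
river: ρ → (-1,7,3)
river: ρ → (3,5,-3)
ρ-cycle length = 6 (tail of 1 descent step not counted)

6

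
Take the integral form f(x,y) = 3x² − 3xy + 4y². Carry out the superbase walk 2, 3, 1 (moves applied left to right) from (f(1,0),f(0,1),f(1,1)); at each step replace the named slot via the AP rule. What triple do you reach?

start (3,4,4) = (f(1,0),f(0,1),f(1,1))
replace slot 2: 2·(3+4) − 4 = 10 → (3,10,4)
replace slot 3: 2·(3+10) − 4 = 22 → (3,10,22)
replace slot 1: 2·(10+22) − 3 = 61 → (61,10,22)

61,10,22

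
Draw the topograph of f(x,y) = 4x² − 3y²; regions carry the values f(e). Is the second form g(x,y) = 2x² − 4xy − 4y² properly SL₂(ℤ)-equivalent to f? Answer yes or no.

D₁ = 48, D₂ = 48
river cycle of f (length 2): (-3, 6, 1), (1, 6, -3)
river cycle of g (length 2): (-4, 4, 2), (2, 4, -4)
cycles differ ⇒ inequivalent

no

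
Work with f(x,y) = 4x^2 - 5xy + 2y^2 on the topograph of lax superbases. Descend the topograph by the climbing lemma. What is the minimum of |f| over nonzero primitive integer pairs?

translate: b→3 (≡-5 mod 8), so (4,-5,2)→(4,3,1)
flip: (4,3,1)→(1,-3,4)
translate: b→1 (≡-3 mod 2), so (1,-3,4)→(1,1,2)
reduced (well bottom): (1,1,2) with a≤c, −a<b≤a
well minimum = a = 1

1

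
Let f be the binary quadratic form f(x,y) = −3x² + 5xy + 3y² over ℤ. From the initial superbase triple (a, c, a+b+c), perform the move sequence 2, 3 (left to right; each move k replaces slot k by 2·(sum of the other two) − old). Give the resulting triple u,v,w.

start (-3,3,5) = (f(1,0),f(0,1),f(1,1))
replace slot 2: 2·((-3)+5) − 3 = 1 → (-3,1,5)
replace slot 3: 2·((-3)+1) − 5 = -9 → (-3,1,-9)

-3,1,-9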